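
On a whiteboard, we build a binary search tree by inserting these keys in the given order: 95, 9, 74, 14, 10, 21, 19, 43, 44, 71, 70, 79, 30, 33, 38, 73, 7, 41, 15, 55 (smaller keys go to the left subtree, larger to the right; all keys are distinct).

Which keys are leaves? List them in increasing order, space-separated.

7 10 15 41 55 73 79

95: root
9: left child of 95 (depth 1)
74: right child of 9 (depth 2)
14: left child of 74 (depth 3)
10: left child of 14 (depth 4)
21: right child of 14 (depth 4)
19: left child of 21 (depth 5)
43: right child of 21 (depth 5)
44: right child of 43 (depth 6)
71: right child of 44 (depth 7)
70: left child of 71 (depth 8)
79: right child of 74 (depth 3)
30: left child of 43 (depth 6)
33: right child of 30 (depth 7)
38: right child of 33 (depth 8)
73: right child of 71 (depth 8)
7: left child of 9 (depth 2)
41: right child of 38 (depth 9)
15: left child of 19 (depth 6)
55: left child of 70 (depth 9)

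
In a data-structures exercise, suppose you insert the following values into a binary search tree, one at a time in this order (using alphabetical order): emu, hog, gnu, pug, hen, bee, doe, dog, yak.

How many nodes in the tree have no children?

3

Insert emu: tree is empty, so emu becomes the root.
Insert hog: hog > emu → go right. Place as right child of emu.
Insert gnu: gnu > emu → go right; gnu < hog → go left. Place as left child of hog.
Insert pug: pug > emu → go right; pug > hog → go right. Place as right child of hog.
Insert hen: hen > emu → go right; hen < hog → go left; hen > gnu → go right. Place as right child of gnu.
Insert bee: bee < emu → go left. Place as left child of emu.
Insert doe: doe < emu → go left; doe > bee → go right. Place as right child of bee.
Insert dog: dog < emu → go left; dog > bee → go right; dog > doe → go right. Place as right child of doe.
Insert yak: yak > emu → go right; yak > hog → go right; yak > pug → go right. Place as right child of pug.

Leaves: dog, hen, yak — 3 in total.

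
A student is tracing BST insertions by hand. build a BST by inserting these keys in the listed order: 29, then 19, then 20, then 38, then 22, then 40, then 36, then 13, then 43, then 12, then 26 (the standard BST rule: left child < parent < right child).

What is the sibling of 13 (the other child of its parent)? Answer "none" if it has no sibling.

20

29: root
19: left child of 29 (depth 1)
20: right child of 19 (depth 2)
38: right child of 29 (depth 1)
22: right child of 20 (depth 3)
40: right child of 38 (depth 2)
36: left child of 38 (depth 2)
13: left child of 19 (depth 2)
43: right child of 40 (depth 3)
12: left child of 13 (depth 3)
26: right child of 22 (depth 4)

13's parent is 19; the other child of 19 is 20.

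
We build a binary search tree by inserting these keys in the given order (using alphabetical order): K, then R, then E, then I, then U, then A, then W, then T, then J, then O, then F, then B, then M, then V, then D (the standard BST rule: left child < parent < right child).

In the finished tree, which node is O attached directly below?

R

Resulting structure (node: left, right):
  K: L=E, R=R
  R: L=O, R=U
  E: L=A, R=I
  I: L=F, R=J
  U: L=T, R=W
  A: L=–, R=B
  W: L=V, R=–
  T: L=–, R=–
  J: L=–, R=–
  O: L=M, R=–
  F: L=–, R=–
  B: L=–, R=D
  M: L=–, R=–
  V: L=–, R=–
  D: L=–, R=–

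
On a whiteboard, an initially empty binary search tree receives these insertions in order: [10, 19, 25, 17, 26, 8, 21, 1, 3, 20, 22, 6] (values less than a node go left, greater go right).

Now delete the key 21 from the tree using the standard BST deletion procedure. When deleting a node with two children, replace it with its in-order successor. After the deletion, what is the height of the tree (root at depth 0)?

4

10: root
19: right child of 10 (depth 1)
25: right child of 19 (depth 2)
17: left child of 19 (depth 2)
26: right child of 25 (depth 3)
8: left child of 10 (depth 1)
21: left child of 25 (depth 3)
1: left child of 8 (depth 2)
3: right child of 1 (depth 3)
20: left child of 21 (depth 4)
22: right child of 21 (depth 4)
6: right child of 3 (depth 4)

Delete 21 (two children — replace with in-order successor).
After deletion, deepest node is 20 at depth 4.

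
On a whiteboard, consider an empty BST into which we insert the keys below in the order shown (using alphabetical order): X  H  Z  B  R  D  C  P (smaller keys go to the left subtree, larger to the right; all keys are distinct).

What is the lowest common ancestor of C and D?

Insert X: tree is empty, so X becomes the root.
Insert H: H < X → go left. Place as left child of X.
Insert Z: Z > X → go right. Place as right child of X.
Insert B: B < X → go left; B < H → go left. Place as left child of H.
Insert R: R < X → go left; R > H → go right. Place as right child of H.
Insert D: D < X → go left; D < H → go left; D > B → go right. Place as right child of B.
Insert C: C < X → go left; C < H → go left; C > B → go right; C < D → go left. Place as left child of D.
Insert P: P < X → go left; P > H → go right; P < R → go left. Place as left child of R.

Path to C: X → H → B → D → C
Path to D: X → H → B → D
D lies on both paths and is an ancestor of the other node.

D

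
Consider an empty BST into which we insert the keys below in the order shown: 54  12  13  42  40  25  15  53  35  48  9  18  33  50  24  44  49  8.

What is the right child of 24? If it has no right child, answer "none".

Resulting structure (node: left, right):
  54: L=12, R=–
  12: L=9, R=13
  13: L=–, R=42
  42: L=40, R=53
  40: L=25, R=–
  25: L=15, R=35
  15: L=–, R=18
  53: L=48, R=–
  35: L=33, R=–
  48: L=44, R=50
  9: L=8, R=–
  18: L=–, R=24
  33: L=–, R=–
  50: L=49, R=–
  24: L=–, R=–
  44: L=–, R=–
  49: L=–, R=–
  8: L=–, R=–

none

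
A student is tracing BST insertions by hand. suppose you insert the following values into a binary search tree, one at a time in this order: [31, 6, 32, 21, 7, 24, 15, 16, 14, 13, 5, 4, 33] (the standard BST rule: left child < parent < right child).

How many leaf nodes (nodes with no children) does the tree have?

5

Resulting structure (node: left, right):
  31: L=6, R=32
  6: L=5, R=21
  32: L=–, R=33
  21: L=7, R=24
  7: L=–, R=15
  24: L=–, R=–
  15: L=14, R=16
  16: L=–, R=–
  14: L=13, R=–
  13: L=–, R=–
  5: L=4, R=–
  4: L=–, R=–
  33: L=–, R=–

Leaves: 4, 13, 16, 24, 33 — 5 in total.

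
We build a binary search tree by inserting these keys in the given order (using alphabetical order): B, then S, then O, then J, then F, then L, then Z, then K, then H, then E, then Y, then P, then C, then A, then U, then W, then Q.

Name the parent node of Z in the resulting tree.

S

B: root
S: right child of B (depth 1)
O: left child of S (depth 2)
J: left child of O (depth 3)
F: left child of J (depth 4)
L: right child of J (depth 4)
Z: right child of S (depth 2)
K: left child of L (depth 5)
H: right child of F (depth 5)
E: left child of F (depth 5)
Y: left child of Z (depth 3)
P: right child of O (depth 3)
C: left child of E (depth 6)
A: left child of B (depth 1)
U: left child of Y (depth 4)
W: right child of U (depth 5)
Q: right child of P (depth 4)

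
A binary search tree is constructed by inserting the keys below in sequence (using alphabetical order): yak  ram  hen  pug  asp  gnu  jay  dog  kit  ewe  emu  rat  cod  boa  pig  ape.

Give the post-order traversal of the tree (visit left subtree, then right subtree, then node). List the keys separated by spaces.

ape boa cod emu ewe dog gnu asp pig kit jay pug hen rat ram yak

Insert yak: tree is empty, so yak becomes the root.
Insert ram: ram < yak → go left. Place as left child of yak.
Insert hen: hen < yak → go left; hen < ram → go left. Place as left child of ram.
Insert pug: pug < yak → go left; pug < ram → go left; pug > hen → go right. Place as right child of hen.
Insert asp: asp < yak → go left; asp < ram → go left; asp < hen → go left. Place as left child of hen.
Insert gnu: gnu < yak → go left; gnu < ram → go left; gnu < hen → go left; gnu > asp → go right. Place as right child of asp.
Insert jay: jay < yak → go left; jay < ram → go left; jay > hen → go right; jay < pug → go left. Place as left child of pug.
Insert dog: dog < yak → go left; dog < ram → go left; dog < hen → go left; dog > asp → go right; dog < gnu → go left. Place as left child of gnu.
Insert kit: kit < yak → go left; kit < ram → go left; kit > hen → go right; kit < pug → go left; kit > jay → go right. Place as right child of jay.
Insert ewe: ewe < yak → go left; ewe < ram → go left; ewe < hen → go left; ewe > asp → go right; ewe < gnu → go left; ewe > dog → go right. Place as right child of dog.
Insert emu: emu < yak → go left; emu < ram → go left; emu < hen → go left; emu > asp → go right; emu < gnu → go left; emu > dog → go right; emu < ewe → go left. Place as left child of ewe.
Insert rat: rat < yak → go left; rat > ram → go right. Place as right child of ram.
Insert cod: cod < yak → go left; cod < ram → go left; cod < hen → go left; cod > asp → go right; cod < gnu → go left; cod < dog → go left. Place as left child of dog.
Insert boa: boa < yak → go left; boa < ram → go left; boa < hen → go left; boa > asp → go right; boa < gnu → go left; boa < dog → go left; boa < cod → go left. Place as left child of cod.
Insert pig: pig < yak → go left; pig < ram → go left; pig > hen → go right; pig < pug → go left; pig > jay → go right; pig > kit → go right. Place as right child of kit.
Insert ape: ape < yak → go left; ape < ram → go left; ape < hen → go left; ape < asp → go left. Place as left child of asp.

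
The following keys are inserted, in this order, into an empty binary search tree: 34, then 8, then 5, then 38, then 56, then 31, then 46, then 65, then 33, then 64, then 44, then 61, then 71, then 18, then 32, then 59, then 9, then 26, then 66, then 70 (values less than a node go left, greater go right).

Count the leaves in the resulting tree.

7

34: root
8: left child of 34 (depth 1)
5: left child of 8 (depth 2)
38: right child of 34 (depth 1)
56: right child of 38 (depth 2)
31: right child of 8 (depth 2)
46: left child of 56 (depth 3)
65: right child of 56 (depth 3)
33: right child of 31 (depth 3)
64: left child of 65 (depth 4)
44: left child of 46 (depth 4)
61: left child of 64 (depth 5)
71: right child of 65 (depth 4)
18: left child of 31 (depth 3)
32: left child of 33 (depth 4)
59: left child of 61 (depth 6)
9: left child of 18 (depth 4)
26: right child of 18 (depth 4)
66: left child of 71 (depth 5)
70: right child of 66 (depth 6)

Leaves: 5, 9, 26, 32, 44, 59, 70 — 7 in total.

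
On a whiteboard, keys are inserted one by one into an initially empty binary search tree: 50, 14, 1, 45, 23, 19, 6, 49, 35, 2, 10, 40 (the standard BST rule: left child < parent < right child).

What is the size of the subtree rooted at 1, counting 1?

4

50: root
14: left child of 50 (depth 1)
1: left child of 14 (depth 2)
45: right child of 14 (depth 2)
23: left child of 45 (depth 3)
19: left child of 23 (depth 4)
6: right child of 1 (depth 3)
49: right child of 45 (depth 3)
35: right child of 23 (depth 4)
2: left child of 6 (depth 4)
10: right child of 6 (depth 4)
40: right child of 35 (depth 5)

Subtree rooted at 1 contains: 1, 6, 2, 10 — 4 nodes.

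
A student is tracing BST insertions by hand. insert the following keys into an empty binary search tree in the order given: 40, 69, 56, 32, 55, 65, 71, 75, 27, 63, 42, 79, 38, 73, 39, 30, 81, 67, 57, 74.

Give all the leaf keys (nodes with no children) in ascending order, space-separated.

Insert 40: tree is empty, so 40 becomes the root.
Insert 69: 69 > 40 → go right. Place as right child of 40.
Insert 56: 56 > 40 → go right; 56 < 69 → go left. Place as left child of 69.
Insert 32: 32 < 40 → go left. Place as left child of 40.
Insert 55: 55 > 40 → go right; 55 < 69 → go left; 55 < 56 → go left. Place as left child of 56.
Insert 65: 65 > 40 → go right; 65 < 69 → go left; 65 > 56 → go right. Place as right child of 56.
Insert 71: 71 > 40 → go right; 71 > 69 → go right. Place as right child of 69.
Insert 75: 75 > 40 → go right; 75 > 69 → go right; 75 > 71 → go right. Place as right child of 71.
Insert 27: 27 < 40 → go left; 27 < 32 → go left. Place as left child of 32.
Insert 63: 63 > 40 → go right; 63 < 69 → go left; 63 > 56 → go right; 63 < 65 → go left. Place as left child of 65.
Insert 42: 42 > 40 → go right; 42 < 69 → go left; 42 < 56 → go left; 42 < 55 → go left. Place as left child of 55.
Insert 79: 79 > 40 → go right; 79 > 69 → go right; 79 > 71 → go right; 79 > 75 → go right. Place as right child of 75.
Insert 38: 38 < 40 → go left; 38 > 32 → go right. Place as right child of 32.
Insert 73: 73 > 40 → go right; 73 > 69 → go right; 73 > 71 → go right; 73 < 75 → go left. Place as left child of 75.
Insert 39: 39 < 40 → go left; 39 > 32 → go right; 39 > 38 → go right. Place as right child of 38.
Insert 30: 30 < 40 → go left; 30 < 32 → go left; 30 > 27 → go right. Place as right child of 27.
Insert 81: 81 > 40 → go right; 81 > 69 → go right; 81 > 71 → go right; 81 > 75 → go right; 81 > 79 → go right. Place as right child of 79.
Insert 67: 67 > 40 → go right; 67 < 69 → go left; 67 > 56 → go right; 67 > 65 → go right. Place as right child of 65.
Insert 57: 57 > 40 → go right; 57 < 69 → go left; 57 > 56 → go right; 57 < 65 → go left; 57 < 63 → go left. Place as left child of 63.
Insert 74: 74 > 40 → go right; 74 > 69 → go right; 74 > 71 → go right; 74 < 75 → go left; 74 > 73 → go right. Place as right child of 73.

30 39 42 57 67 74 81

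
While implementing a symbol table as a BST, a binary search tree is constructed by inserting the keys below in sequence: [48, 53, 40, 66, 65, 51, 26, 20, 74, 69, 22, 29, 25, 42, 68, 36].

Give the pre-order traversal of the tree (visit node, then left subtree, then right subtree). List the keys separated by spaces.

48 40 26 20 22 25 29 36 42 53 51 66 65 74 69 68

48: root
53: right child of 48 (depth 1)
40: left child of 48 (depth 1)
66: right child of 53 (depth 2)
65: left child of 66 (depth 3)
51: left child of 53 (depth 2)
26: left child of 40 (depth 2)
20: left child of 26 (depth 3)
74: right child of 66 (depth 3)
69: left child of 74 (depth 4)
22: right child of 20 (depth 4)
29: right child of 26 (depth 3)
25: right child of 22 (depth 5)
42: right child of 40 (depth 2)
68: left child of 69 (depth 5)
36: right child of 29 (depth 4)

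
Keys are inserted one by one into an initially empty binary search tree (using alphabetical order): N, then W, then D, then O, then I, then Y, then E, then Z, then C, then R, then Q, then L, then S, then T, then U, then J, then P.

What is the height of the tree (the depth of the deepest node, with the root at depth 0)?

Insert N: tree is empty, so N becomes the root.
Insert W: W > N → go right. Place as right child of N.
Insert D: D < N → go left. Place as left child of N.
Insert O: O > N → go right; O < W → go left. Place as left child of W.
Insert I: I < N → go left; I > D → go right. Place as right child of D.
Insert Y: Y > N → go right; Y > W → go right. Place as right child of W.
Insert E: E < N → go left; E > D → go right; E < I → go left. Place as left child of I.
Insert Z: Z > N → go right; Z > W → go right; Z > Y → go right. Place as right child of Y.
Insert C: C < N → go left; C < D → go left. Place as left child of D.
Insert R: R > N → go right; R < W → go left; R > O → go right. Place as right child of O.
Insert Q: Q > N → go right; Q < W → go left; Q > O → go right; Q < R → go left. Place as left child of R.
Insert L: L < N → go left; L > D → go right; L > I → go right. Place as right child of I.
Insert S: S > N → go right; S < W → go left; S > O → go right; S > R → go right. Place as right child of R.
Insert T: T > N → go right; T < W → go left; T > O → go right; T > R → go right; T > S → go right. Place as right child of S.
Insert U: U > N → go right; U < W → go left; U > O → go right; U > R → go right; U > S → go right; U > T → go right. Place as right child of T.
Insert J: J < N → go left; J > D → go right; J > I → go right; J < L → go left. Place as left child of L.
Insert P: P > N → go right; P < W → go left; P > O → go right; P < R → go left; P < Q → go left. Place as left child of Q.

The deepest node is U at depth 6.

6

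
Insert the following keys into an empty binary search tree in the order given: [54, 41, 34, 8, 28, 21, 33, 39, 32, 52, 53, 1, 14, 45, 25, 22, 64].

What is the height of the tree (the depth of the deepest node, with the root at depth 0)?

Insert 54: tree is empty, so 54 becomes the root.
Insert 41: 41 < 54 → go left. Place as left child of 54.
Insert 34: 34 < 54 → go left; 34 < 41 → go left. Place as left child of 41.
Insert 8: 8 < 54 → go left; 8 < 41 → go left; 8 < 34 → go left. Place as left child of 34.
Insert 28: 28 < 54 → go left; 28 < 41 → go left; 28 < 34 → go left; 28 > 8 → go right. Place as right child of 8.
Insert 21: 21 < 54 → go left; 21 < 41 → go left; 21 < 34 → go left; 21 > 8 → go right; 21 < 28 → go left. Place as left child of 28.
Insert 33: 33 < 54 → go left; 33 < 41 → go left; 33 < 34 → go left; 33 > 8 → go right; 33 > 28 → go right. Place as right child of 28.
Insert 39: 39 < 54 → go left; 39 < 41 → go left; 39 > 34 → go right. Place as right child of 34.
Insert 32: 32 < 54 → go left; 32 < 41 → go left; 32 < 34 → go left; 32 > 8 → go right; 32 > 28 → go right; 32 < 33 → go left. Place as left child of 33.
Insert 52: 52 < 54 → go left; 52 > 41 → go right. Place as right child of 41.
Insert 53: 53 < 54 → go left; 53 > 41 → go right; 53 > 52 → go right. Place as right child of 52.
Insert 1: 1 < 54 → go left; 1 < 41 → go left; 1 < 34 → go left; 1 < 8 → go left. Place as left child of 8.
Insert 14: 14 < 54 → go left; 14 < 41 → go left; 14 < 34 → go left; 14 > 8 → go right; 14 < 28 → go left; 14 < 21 → go left. Place as left child of 21.
Insert 45: 45 < 54 → go left; 45 > 41 → go right; 45 < 52 → go left. Place as left child of 52.
Insert 25: 25 < 54 → go left; 25 < 41 → go left; 25 < 34 → go left; 25 > 8 → go right; 25 < 28 → go left; 25 > 21 → go right. Place as right child of 21.
Insert 22: 22 < 54 → go left; 22 < 41 → go left; 22 < 34 → go left; 22 > 8 → go right; 22 < 28 → go left; 22 > 21 → go right; 22 < 25 → go left. Place as left child of 25.
Insert 64: 64 > 54 → go right. Place as right child of 54.

The deepest node is 22 at depth 7.

7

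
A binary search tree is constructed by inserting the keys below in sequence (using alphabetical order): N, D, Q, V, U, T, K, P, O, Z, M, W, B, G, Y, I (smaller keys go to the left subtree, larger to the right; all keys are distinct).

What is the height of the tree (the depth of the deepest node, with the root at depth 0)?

Insert N: tree is empty, so N becomes the root.
Insert D: D < N → go left. Place as left child of N.
Insert Q: Q > N → go right. Place as right child of N.
Insert V: V > N → go right; V > Q → go right. Place as right child of Q.
Insert U: U > N → go right; U > Q → go right; U < V → go left. Place as left child of V.
Insert T: T > N → go right; T > Q → go right; T < V → go left; T < U → go left. Place as left child of U.
Insert K: K < N → go left; K > D → go right. Place as right child of D.
Insert P: P > N → go right; P < Q → go left. Place as left child of Q.
Insert O: O > N → go right; O < Q → go left; O < P → go left. Place as left child of P.
Insert Z: Z > N → go right; Z > Q → go right; Z > V → go right. Place as right child of V.
Insert M: M < N → go left; M > D → go right; M > K → go right. Place as right child of K.
Insert W: W > N → go right; W > Q → go right; W > V → go right; W < Z → go left. Place as left child of Z.
Insert B: B < N → go left; B < D → go left. Place as left child of D.
Insert G: G < N → go left; G > D → go right; G < K → go left. Place as left child of K.
Insert Y: Y > N → go right; Y > Q → go right; Y > V → go right; Y < Z → go left; Y > W → go right. Place as right child of W.
Insert I: I < N → go left; I > D → go right; I < K → go left; I > G → go right. Place as right child of G.

The deepest node is Y at depth 5.

5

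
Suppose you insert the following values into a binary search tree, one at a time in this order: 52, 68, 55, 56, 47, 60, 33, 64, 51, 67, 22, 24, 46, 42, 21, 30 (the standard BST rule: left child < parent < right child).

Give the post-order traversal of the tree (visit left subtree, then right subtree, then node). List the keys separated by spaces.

21 30 24 22 42 46 33 51 47 67 64 60 56 55 68 52

Insert 52: tree is empty, so 52 becomes the root.
Insert 68: 68 > 52 → go right. Place as right child of 52.
Insert 55: 55 > 52 → go right; 55 < 68 → go left. Place as left child of 68.
Insert 56: 56 > 52 → go right; 56 < 68 → go left; 56 > 55 → go right. Place as right child of 55.
Insert 47: 47 < 52 → go left. Place as left child of 52.
Insert 60: 60 > 52 → go right; 60 < 68 → go left; 60 > 55 → go right; 60 > 56 → go right. Place as right child of 56.
Insert 33: 33 < 52 → go left; 33 < 47 → go left. Place as left child of 47.
Insert 64: 64 > 52 → go right; 64 < 68 → go left; 64 > 55 → go right; 64 > 56 → go right; 64 > 60 → go right. Place as right child of 60.
Insert 51: 51 < 52 → go left; 51 > 47 → go right. Place as right child of 47.
Insert 67: 67 > 52 → go right; 67 < 68 → go left; 67 > 55 → go right; 67 > 56 → go right; 67 > 60 → go right; 67 > 64 → go right. Place as right child of 64.
Insert 22: 22 < 52 → go left; 22 < 47 → go left; 22 < 33 → go left. Place as left child of 33.
Insert 24: 24 < 52 → go left; 24 < 47 → go left; 24 < 33 → go left; 24 > 22 → go right. Place as right child of 22.
Insert 46: 46 < 52 → go left; 46 < 47 → go left; 46 > 33 → go right. Place as right child of 33.
Insert 42: 42 < 52 → go left; 42 < 47 → go left; 42 > 33 → go right; 42 < 46 → go left. Place as left child of 46.
Insert 21: 21 < 52 → go left; 21 < 47 → go left; 21 < 33 → go left; 21 < 22 → go left. Place as left child of 22.
Insert 30: 30 < 52 → go left; 30 < 47 → go left; 30 < 33 → go left; 30 > 22 → go right; 30 > 24 → go right. Place as right child of 24.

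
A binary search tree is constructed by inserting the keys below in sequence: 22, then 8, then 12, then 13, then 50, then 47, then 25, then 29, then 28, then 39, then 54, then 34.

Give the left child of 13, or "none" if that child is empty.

none

Insert 22: tree is empty, so 22 becomes the root.
Insert 8: 8 < 22 → go left. Place as left child of 22.
Insert 12: 12 < 22 → go left; 12 > 8 → go right. Place as right child of 8.
Insert 13: 13 < 22 → go left; 13 > 8 → go right; 13 > 12 → go right. Place as right child of 12.
Insert 50: 50 > 22 → go right. Place as right child of 22.
Insert 47: 47 > 22 → go right; 47 < 50 → go left. Place as left child of 50.
Insert 25: 25 > 22 → go right; 25 < 50 → go left; 25 < 47 → go left. Place as left child of 47.
Insert 29: 29 > 22 → go right; 29 < 50 → go left; 29 < 47 → go left; 29 > 25 → go right. Place as right child of 25.
Insert 28: 28 > 22 → go right; 28 < 50 → go left; 28 < 47 → go left; 28 > 25 → go right; 28 < 29 → go left. Place as left child of 29.
Insert 39: 39 > 22 → go right; 39 < 50 → go left; 39 < 47 → go left; 39 > 25 → go right; 39 > 29 → go right. Place as right child of 29.
Insert 54: 54 > 22 → go right; 54 > 50 → go right. Place as right child of 50.
Insert 34: 34 > 22 → go right; 34 < 50 → go left; 34 < 47 → go left; 34 > 25 → go right; 34 > 29 → go right; 34 < 39 → go left. Place as left child of 39.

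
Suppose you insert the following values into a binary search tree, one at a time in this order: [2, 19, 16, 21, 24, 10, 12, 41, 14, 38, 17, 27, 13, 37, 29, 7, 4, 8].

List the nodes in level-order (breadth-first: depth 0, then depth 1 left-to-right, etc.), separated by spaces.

2: root
19: right child of 2 (depth 1)
16: left child of 19 (depth 2)
21: right child of 19 (depth 2)
24: right child of 21 (depth 3)
10: left child of 16 (depth 3)
12: right child of 10 (depth 4)
41: right child of 24 (depth 4)
14: right child of 12 (depth 5)
38: left child of 41 (depth 5)
17: right child of 16 (depth 3)
27: left child of 38 (depth 6)
13: left child of 14 (depth 6)
37: right child of 27 (depth 7)
29: left child of 37 (depth 8)
7: left child of 10 (depth 4)
4: left child of 7 (depth 5)
8: right child of 7 (depth 5)

2 19 16 21 10 17 24 7 12 41 4 8 14 38 13 27 37 29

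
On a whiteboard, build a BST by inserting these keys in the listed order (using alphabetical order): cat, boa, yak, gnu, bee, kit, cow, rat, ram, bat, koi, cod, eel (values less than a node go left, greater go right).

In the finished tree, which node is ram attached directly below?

cat: root
boa: left child of cat (depth 1)
yak: right child of cat (depth 1)
gnu: left child of yak (depth 2)
bee: left child of boa (depth 2)
kit: right child of gnu (depth 3)
cow: left child of gnu (depth 3)
rat: right child of kit (depth 4)
ram: left child of rat (depth 5)
bat: left child of bee (depth 3)
koi: left child of ram (depth 6)
cod: left child of cow (depth 4)
eel: right child of cow (depth 4)

rat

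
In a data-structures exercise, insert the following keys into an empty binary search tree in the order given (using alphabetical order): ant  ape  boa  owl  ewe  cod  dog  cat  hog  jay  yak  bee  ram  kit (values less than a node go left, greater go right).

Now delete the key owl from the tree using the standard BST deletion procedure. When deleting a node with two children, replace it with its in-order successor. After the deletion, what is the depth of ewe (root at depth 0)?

4

ant: root
ape: right child of ant (depth 1)
boa: right child of ape (depth 2)
owl: right child of boa (depth 3)
ewe: left child of owl (depth 4)
cod: left child of ewe (depth 5)
dog: right child of cod (depth 6)
cat: left child of cod (depth 6)
hog: right child of ewe (depth 5)
jay: right child of hog (depth 6)
yak: right child of owl (depth 4)
bee: left child of boa (depth 3)
ram: left child of yak (depth 5)
kit: right child of jay (depth 7)

Delete owl (two children — replace with in-order successor).
After deletion, path to ewe: ant → ape → boa → ram → ewe.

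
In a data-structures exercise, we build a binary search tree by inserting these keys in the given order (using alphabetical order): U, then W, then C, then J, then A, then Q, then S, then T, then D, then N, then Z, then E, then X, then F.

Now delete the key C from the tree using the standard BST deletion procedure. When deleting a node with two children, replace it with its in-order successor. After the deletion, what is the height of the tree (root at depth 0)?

U: root
W: right child of U (depth 1)
C: left child of U (depth 1)
J: right child of C (depth 2)
A: left child of C (depth 2)
Q: right child of J (depth 3)
S: right child of Q (depth 4)
T: right child of S (depth 5)
D: left child of J (depth 3)
N: left child of Q (depth 4)
Z: right child of W (depth 2)
E: right child of D (depth 4)
X: left child of Z (depth 3)
F: right child of E (depth 5)

Delete C (two children — replace with in-order successor).
After deletion, deepest node is T at depth 5.

5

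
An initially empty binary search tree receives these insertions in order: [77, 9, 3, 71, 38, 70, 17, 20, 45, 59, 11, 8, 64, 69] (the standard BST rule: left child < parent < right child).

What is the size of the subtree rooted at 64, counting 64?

Insert 77: tree is empty, so 77 becomes the root.
Insert 9: 9 < 77 → go left. Place as left child of 77.
Insert 3: 3 < 77 → go left; 3 < 9 → go left. Place as left child of 9.
Insert 71: 71 < 77 → go left; 71 > 9 → go right. Place as right child of 9.
Insert 38: 38 < 77 → go left; 38 > 9 → go right; 38 < 71 → go left. Place as left child of 71.
Insert 70: 70 < 77 → go left; 70 > 9 → go right; 70 < 71 → go left; 70 > 38 → go right. Place as right child of 38.
Insert 17: 17 < 77 → go left; 17 > 9 → go right; 17 < 71 → go left; 17 < 38 → go left. Place as left child of 38.
Insert 20: 20 < 77 → go left; 20 > 9 → go right; 20 < 71 → go left; 20 < 38 → go left; 20 > 17 → go right. Place as right child of 17.
Insert 45: 45 < 77 → go left; 45 > 9 → go right; 45 < 71 → go left; 45 > 38 → go right; 45 < 70 → go left. Place as left child of 70.
Insert 59: 59 < 77 → go left; 59 > 9 → go right; 59 < 71 → go left; 59 > 38 → go right; 59 < 70 → go left; 59 > 45 → go right. Place as right child of 45.
Insert 11: 11 < 77 → go left; 11 > 9 → go right; 11 < 71 → go left; 11 < 38 → go left; 11 < 17 → go left. Place as left child of 17.
Insert 8: 8 < 77 → go left; 8 < 9 → go left; 8 > 3 → go right. Place as right child of 3.
Insert 64: 64 < 77 → go left; 64 > 9 → go right; 64 < 71 → go left; 64 > 38 → go right; 64 < 70 → go left; 64 > 45 → go right; 64 > 59 → go right. Place as right child of 59.
Insert 69: 69 < 77 → go left; 69 > 9 → go right; 69 < 71 → go left; 69 > 38 → go right; 69 < 70 → go left; 69 > 45 → go right; 69 > 59 → go right; 69 > 64 → go right. Place as right child of 64.

Subtree rooted at 64 contains: 64, 69 — 2 nodes.

2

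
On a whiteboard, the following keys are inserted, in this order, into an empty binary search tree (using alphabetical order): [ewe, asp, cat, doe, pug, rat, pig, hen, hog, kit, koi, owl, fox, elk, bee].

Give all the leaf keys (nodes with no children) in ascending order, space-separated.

bee elk fox owl rat

ewe: root
asp: left child of ewe (depth 1)
cat: right child of asp (depth 2)
doe: right child of cat (depth 3)
pug: right child of ewe (depth 1)
rat: right child of pug (depth 2)
pig: left child of pug (depth 2)
hen: left child of pig (depth 3)
hog: right child of hen (depth 4)
kit: right child of hog (depth 5)
koi: right child of kit (depth 6)
owl: right child of koi (depth 7)
fox: left child of hen (depth 4)
elk: right child of doe (depth 4)
bee: left child of cat (depth 3)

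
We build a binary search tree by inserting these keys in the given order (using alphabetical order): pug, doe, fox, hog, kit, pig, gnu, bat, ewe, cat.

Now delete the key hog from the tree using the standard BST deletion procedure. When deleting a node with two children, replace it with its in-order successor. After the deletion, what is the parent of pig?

kit

Insert pug: tree is empty, so pug becomes the root.
Insert doe: doe < pug → go left. Place as left child of pug.
Insert fox: fox < pug → go left; fox > doe → go right. Place as right child of doe.
Insert hog: hog < pug → go left; hog > doe → go right; hog > fox → go right. Place as right child of fox.
Insert kit: kit < pug → go left; kit > doe → go right; kit > fox → go right; kit > hog → go right. Place as right child of hog.
Insert pig: pig < pug → go left; pig > doe → go right; pig > fox → go right; pig > hog → go right; pig > kit → go right. Place as right child of kit.
Insert gnu: gnu < pug → go left; gnu > doe → go right; gnu > fox → go right; gnu < hog → go left. Place as left child of hog.
Insert bat: bat < pug → go left; bat < doe → go left. Place as left child of doe.
Insert ewe: ewe < pug → go left; ewe > doe → go right; ewe < fox → go left. Place as left child of fox.
Insert cat: cat < pug → go left; cat < doe → go left; cat > bat → go right. Place as right child of bat.

Delete hog (two children — replace with in-order successor).
After deletion, pig's parent is kit.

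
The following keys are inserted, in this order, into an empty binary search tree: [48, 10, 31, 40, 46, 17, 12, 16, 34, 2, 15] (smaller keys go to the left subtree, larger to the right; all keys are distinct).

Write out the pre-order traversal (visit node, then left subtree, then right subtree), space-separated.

Insert 48: tree is empty, so 48 becomes the root.
Insert 10: 10 < 48 → go left. Place as left child of 48.
Insert 31: 31 < 48 → go left; 31 > 10 → go right. Place as right child of 10.
Insert 40: 40 < 48 → go left; 40 > 10 → go right; 40 > 31 → go right. Place as right child of 31.
Insert 46: 46 < 48 → go left; 46 > 10 → go right; 46 > 31 → go right; 46 > 40 → go right. Place as right child of 40.
Insert 17: 17 < 48 → go left; 17 > 10 → go right; 17 < 31 → go left. Place as left child of 31.
Insert 12: 12 < 48 → go left; 12 > 10 → go right; 12 < 31 → go left; 12 < 17 → go left. Place as left child of 17.
Insert 16: 16 < 48 → go left; 16 > 10 → go right; 16 < 31 → go left; 16 < 17 → go left; 16 > 12 → go right. Place as right child of 12.
Insert 34: 34 < 48 → go left; 34 > 10 → go right; 34 > 31 → go right; 34 < 40 → go left. Place as left child of 40.
Insert 2: 2 < 48 → go left; 2 < 10 → go left. Place as left child of 10.
Insert 15: 15 < 48 → go left; 15 > 10 → go right; 15 < 31 → go left; 15 < 17 → go left; 15 > 12 → go right; 15 < 16 → go left. Place as left child of 16.

48 10 2 31 17 12 16 15 40 34 46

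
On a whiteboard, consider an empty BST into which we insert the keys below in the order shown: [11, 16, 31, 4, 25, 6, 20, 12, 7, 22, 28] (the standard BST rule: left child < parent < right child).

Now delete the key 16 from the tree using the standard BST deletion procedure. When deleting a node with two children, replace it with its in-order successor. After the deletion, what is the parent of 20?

11

11: root
16: right child of 11 (depth 1)
31: right child of 16 (depth 2)
4: left child of 11 (depth 1)
25: left child of 31 (depth 3)
6: right child of 4 (depth 2)
20: left child of 25 (depth 4)
12: left child of 16 (depth 2)
7: right child of 6 (depth 3)
22: right child of 20 (depth 5)
28: right child of 25 (depth 4)

Delete 16 (two children — replace with in-order successor).
After deletion, 20's parent is 11.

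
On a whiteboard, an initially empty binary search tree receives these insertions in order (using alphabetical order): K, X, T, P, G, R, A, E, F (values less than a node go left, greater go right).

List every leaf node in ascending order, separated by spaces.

F R

K: root
X: right child of K (depth 1)
T: left child of X (depth 2)
P: left child of T (depth 3)
G: left child of K (depth 1)
R: right child of P (depth 4)
A: left child of G (depth 2)
E: right child of A (depth 3)
F: right child of E (depth 4)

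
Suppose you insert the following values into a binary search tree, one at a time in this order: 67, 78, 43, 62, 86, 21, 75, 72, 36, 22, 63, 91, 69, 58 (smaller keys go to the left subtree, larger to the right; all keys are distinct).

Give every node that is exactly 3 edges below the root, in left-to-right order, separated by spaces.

Resulting structure (node: left, right):
  67: L=43, R=78
  78: L=75, R=86
  43: L=21, R=62
  62: L=58, R=63
  86: L=–, R=91
  21: L=–, R=36
  75: L=72, R=–
  72: L=69, R=–
  36: L=22, R=–
  22: L=–, R=–
  63: L=–, R=–
  91: L=–, R=–
  69: L=–, R=–
  58: L=–, R=–

36 58 63 72 91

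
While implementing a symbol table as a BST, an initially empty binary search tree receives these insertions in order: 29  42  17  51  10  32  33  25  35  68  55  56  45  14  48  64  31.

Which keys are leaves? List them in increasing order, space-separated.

29: root
42: right child of 29 (depth 1)
17: left child of 29 (depth 1)
51: right child of 42 (depth 2)
10: left child of 17 (depth 2)
32: left child of 42 (depth 2)
33: right child of 32 (depth 3)
25: right child of 17 (depth 2)
35: right child of 33 (depth 4)
68: right child of 51 (depth 3)
55: left child of 68 (depth 4)
56: right child of 55 (depth 5)
45: left child of 51 (depth 3)
14: right child of 10 (depth 3)
48: right child of 45 (depth 4)
64: right child of 56 (depth 6)
31: left child of 32 (depth 3)

14 25 31 35 48 64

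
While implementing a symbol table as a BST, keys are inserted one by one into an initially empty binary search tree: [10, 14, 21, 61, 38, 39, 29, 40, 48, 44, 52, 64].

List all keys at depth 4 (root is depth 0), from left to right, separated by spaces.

Insert 10: tree is empty, so 10 becomes the root.
Insert 14: 14 > 10 → go right. Place as right child of 10.
Insert 21: 21 > 10 → go right; 21 > 14 → go right. Place as right child of 14.
Insert 61: 61 > 10 → go right; 61 > 14 → go right; 61 > 21 → go right. Place as right child of 21.
Insert 38: 38 > 10 → go right; 38 > 14 → go right; 38 > 21 → go right; 38 < 61 → go left. Place as left child of 61.
Insert 39: 39 > 10 → go right; 39 > 14 → go right; 39 > 21 → go right; 39 < 61 → go left; 39 > 38 → go right. Place as right child of 38.
Insert 29: 29 > 10 → go right; 29 > 14 → go right; 29 > 21 → go right; 29 < 61 → go left; 29 < 38 → go left. Place as left child of 38.
Insert 40: 40 > 10 → go right; 40 > 14 → go right; 40 > 21 → go right; 40 < 61 → go left; 40 > 38 → go right; 40 > 39 → go right. Place as right child of 39.
Insert 48: 48 > 10 → go right; 48 > 14 → go right; 48 > 21 → go right; 48 < 61 → go left; 48 > 38 → go right; 48 > 39 → go right; 48 > 40 → go right. Place as right child of 40.
Insert 44: 44 > 10 → go right; 44 > 14 → go right; 44 > 21 → go right; 44 < 61 → go left; 44 > 38 → go right; 44 > 39 → go right; 44 > 40 → go right; 44 < 48 → go left. Place as left child of 48.
Insert 52: 52 > 10 → go right; 52 > 14 → go right; 52 > 21 → go right; 52 < 61 → go left; 52 > 38 → go right; 52 > 39 → go right; 52 > 40 → go right; 52 > 48 → go right. Place as right child of 48.
Insert 64: 64 > 10 → go right; 64 > 14 → go right; 64 > 21 → go right; 64 > 61 → go right. Place as right child of 61.

38 64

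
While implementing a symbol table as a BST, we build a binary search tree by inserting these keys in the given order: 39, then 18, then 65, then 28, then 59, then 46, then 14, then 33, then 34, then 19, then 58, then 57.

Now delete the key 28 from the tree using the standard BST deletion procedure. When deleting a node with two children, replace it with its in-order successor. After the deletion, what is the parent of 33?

Insert 39: tree is empty, so 39 becomes the root.
Insert 18: 18 < 39 → go left. Place as left child of 39.
Insert 65: 65 > 39 → go right. Place as right child of 39.
Insert 28: 28 < 39 → go left; 28 > 18 → go right. Place as right child of 18.
Insert 59: 59 > 39 → go right; 59 < 65 → go left. Place as left child of 65.
Insert 46: 46 > 39 → go right; 46 < 65 → go left; 46 < 59 → go left. Place as left child of 59.
Insert 14: 14 < 39 → go left; 14 < 18 → go left. Place as left child of 18.
Insert 33: 33 < 39 → go left; 33 > 18 → go right; 33 > 28 → go right. Place as right child of 28.
Insert 34: 34 < 39 → go left; 34 > 18 → go right; 34 > 28 → go right; 34 > 33 → go right. Place as right child of 33.
Insert 19: 19 < 39 → go left; 19 > 18 → go right; 19 < 28 → go left. Place as left child of 28.
Insert 58: 58 > 39 → go right; 58 < 65 → go left; 58 < 59 → go left; 58 > 46 → go right. Place as right child of 46.
Insert 57: 57 > 39 → go right; 57 < 65 → go left; 57 < 59 → go left; 57 > 46 → go right; 57 < 58 → go left. Place as left child of 58.

Delete 28 (two children — replace with in-order successor).
After deletion, 33's parent is 18.

18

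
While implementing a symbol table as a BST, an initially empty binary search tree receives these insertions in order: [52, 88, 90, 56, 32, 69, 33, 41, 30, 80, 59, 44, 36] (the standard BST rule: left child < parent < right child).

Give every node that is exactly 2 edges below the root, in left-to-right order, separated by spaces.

Resulting structure (node: left, right):
  52: L=32, R=88
  88: L=56, R=90
  90: L=–, R=–
  56: L=–, R=69
  32: L=30, R=33
  69: L=59, R=80
  33: L=–, R=41
  41: L=36, R=44
  30: L=–, R=–
  80: L=–, R=–
  59: L=–, R=–
  44: L=–, R=–
  36: L=–, R=–

30 33 56 90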